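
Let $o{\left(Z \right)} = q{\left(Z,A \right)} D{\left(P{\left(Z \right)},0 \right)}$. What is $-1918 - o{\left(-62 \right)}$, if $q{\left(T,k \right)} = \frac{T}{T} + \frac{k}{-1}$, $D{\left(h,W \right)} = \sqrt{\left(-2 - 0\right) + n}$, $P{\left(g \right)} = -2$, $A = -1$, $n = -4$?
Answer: $-1918 - 2 i \sqrt{6} \approx -1918.0 - 4.899 i$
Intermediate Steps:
$D{\left(h,W \right)} = i \sqrt{6}$ ($D{\left(h,W \right)} = \sqrt{\left(-2 - 0\right) - 4} = \sqrt{\left(-2 + 0\right) - 4} = \sqrt{-2 - 4} = \sqrt{-6} = i \sqrt{6}$)
$q{\left(T,k \right)} = 1 - k$ ($q{\left(T,k \right)} = 1 + k \left(-1\right) = 1 - k$)
$o{\left(Z \right)} = 2 i \sqrt{6}$ ($o{\left(Z \right)} = \left(1 - -1\right) i \sqrt{6} = \left(1 + 1\right) i \sqrt{6} = 2 i \sqrt{6}$)
$-1918 - o{\left(-62 \right)} = -1918 - 2 i \sqrt{6}$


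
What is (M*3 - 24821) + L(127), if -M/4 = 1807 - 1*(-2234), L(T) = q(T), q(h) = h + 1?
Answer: -73185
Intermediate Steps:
q(h) = 1 + h
L(T) = 1 + T
M = -16164 (M = -4*(1807 - 1*(-2234)) = -4*(1807 + 2234) = -4*4041 = -16164)
(M*3 - 24821) + L(127) = (-16164*3 - 24821) + (1 + 127) = (-48492 - 24821) + 128 = -73313 + 128 = -73185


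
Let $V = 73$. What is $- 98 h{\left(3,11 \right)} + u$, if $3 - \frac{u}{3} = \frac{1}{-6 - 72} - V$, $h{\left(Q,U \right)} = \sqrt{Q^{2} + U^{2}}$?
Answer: $\frac{5929}{26} - 98 \sqrt{130} \approx -889.33$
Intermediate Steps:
$u = \frac{5929}{26}$ ($u = 9 - 3 \left(\frac{1}{-6 - 72} - 73\right) = 9 - 3 \left(\frac{1}{-78} - 73\right) = 9 - 3 \left(- \frac{1}{78} - 73\right) = 9 - - \frac{5695}{26} = 9 + \frac{5695}{26} = \frac{5929}{26} \approx 228.04$)
$- 98 h{\left(3,11 \right)} + u = - 98 \sqrt{3^{2} + 11^{2}} + \frac{5929}{26} = - 98 \sqrt{9 + 121} + \frac{5929}{26} = - 98 \sqrt{130} + \frac{5929}{26} = \frac{5929}{26} - 98 \sqrt{130}$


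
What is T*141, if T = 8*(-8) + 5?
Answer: -8319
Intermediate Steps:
T = -59 (T = -64 + 5 = -59)
T*141 = -59*141 = -8319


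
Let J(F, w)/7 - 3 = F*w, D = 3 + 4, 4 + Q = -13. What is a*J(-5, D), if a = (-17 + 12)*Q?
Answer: -19040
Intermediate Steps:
Q = -17 (Q = -4 - 13 = -17)
D = 7
a = 85 (a = (-17 + 12)*(-17) = -5*(-17) = 85)
J(F, w) = 21 + 7*F*w (J(F, w) = 21 + 7*(F*w) = 21 + 7*F*w)
a*J(-5, D) = 85*(21 + 7*(-5)*7) = 85*(21 - 245) = 85*(-224) = -19040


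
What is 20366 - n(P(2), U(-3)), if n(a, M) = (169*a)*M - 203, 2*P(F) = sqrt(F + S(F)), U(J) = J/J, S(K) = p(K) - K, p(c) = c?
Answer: 20569 - 169*sqrt(2)/2 ≈ 20450.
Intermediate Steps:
S(K) = 0 (S(K) = K - K = 0)
U(J) = 1
P(F) = sqrt(F)/2 (P(F) = sqrt(F + 0)/2 = sqrt(F)/2)
n(a, M) = -203 + 169*M*a (n(a, M) = 169*M*a - 203 = -203 + 169*M*a)
20366 - n(P(2), U(-3)) = 20366 - (-203 + 169*1*(sqrt(2)/2)) = 20366 - (-203 + 169*sqrt(2)/2) = 20366 + (203 - 169*sqrt(2)/2) = 20569 - 169*sqrt(2)/2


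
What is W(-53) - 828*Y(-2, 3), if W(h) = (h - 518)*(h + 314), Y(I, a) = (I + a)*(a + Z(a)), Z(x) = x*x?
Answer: -158967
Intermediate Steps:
Z(x) = x²
Y(I, a) = (I + a)*(a + a²)
W(h) = (-518 + h)*(314 + h)
W(-53) - 828*Y(-2, 3) = (-162652 + (-53)² - 204*(-53)) - 828*3*(-2 + 3 + 3² - 2*3) = (-162652 + 2809 + 10812) - 828*3*(-2 + 3 + 9 - 6) = -149031 - 828*3*4 = -149031 - 828*12 = -149031 - 1*9936 = -149031 - 9936 = -158967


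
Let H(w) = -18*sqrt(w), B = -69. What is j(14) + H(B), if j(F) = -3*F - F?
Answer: -56 - 18*I*sqrt(69) ≈ -56.0 - 149.52*I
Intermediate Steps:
j(F) = -4*F
j(14) + H(B) = -4*14 - 18*I*sqrt(69) = -56 - 18*I*sqrt(69)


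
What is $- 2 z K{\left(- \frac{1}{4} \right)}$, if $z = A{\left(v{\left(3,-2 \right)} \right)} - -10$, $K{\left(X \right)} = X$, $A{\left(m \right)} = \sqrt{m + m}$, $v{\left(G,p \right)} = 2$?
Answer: $6$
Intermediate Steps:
$A{\left(m \right)} = \sqrt{2} \sqrt{m}$ ($A{\left(m \right)} = \sqrt{2 m} = \sqrt{2} \sqrt{m}$)
$z = 12$ ($z = \sqrt{2} \sqrt{2} - -10 = 2 + 10 = 12$)
$- 2 z K{\left(- \frac{1}{4} \right)} = \left(-2\right) 12 \left(- \frac{1}{4}\right) = - 24 \left(\left(-1\right) \frac{1}{4}\right) = \left(-24\right) \left(- \frac{1}{4}\right) = 6$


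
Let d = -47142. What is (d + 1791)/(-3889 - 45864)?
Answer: 45351/49753 ≈ 0.91152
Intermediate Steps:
(d + 1791)/(-3889 - 45864) = (-47142 + 1791)/(-3889 - 45864) = -45351/(-49753) = -45351*(-1/49753) = 45351/49753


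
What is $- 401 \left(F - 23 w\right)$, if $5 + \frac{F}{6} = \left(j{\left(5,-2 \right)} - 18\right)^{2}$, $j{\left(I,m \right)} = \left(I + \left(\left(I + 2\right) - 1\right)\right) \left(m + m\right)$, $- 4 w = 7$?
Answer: $- \frac{37011097}{4} \approx -9.2528 \cdot 10^{6}$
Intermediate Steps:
$w = - \frac{7}{4}$ ($w = \left(- \frac{1}{4}\right) 7 = - \frac{7}{4} \approx -1.75$)
$j{\left(I,m \right)} = 2 m \left(1 + 2 I\right)$ ($j{\left(I,m \right)} = \left(I + \left(\left(2 + I\right) - 1\right)\right) 2 m = \left(I + \left(1 + I\right)\right) 2 m = \left(1 + 2 I\right) 2 m = 2 m \left(1 + 2 I\right)$)
$F = 23034$ ($F = -30 + 6 \left(2 \left(-2\right) \left(1 + 2 \cdot 5\right) - 18\right)^{2} = -30 + 6 \left(2 \left(-2\right) \left(1 + 10\right) - 18\right)^{2} = -30 + 6 \left(2 \left(-2\right) 11 - 18\right)^{2} = -30 + 6 \left(-44 - 18\right)^{2} = -30 + 6 \left(-62\right)^{2} = -30 + 6 \cdot 3844 = -30 + 23064 = 23034$)
$- 401 \left(F - 23 w\right) = - 401 \left(23034 - - \frac{161}{4}\right) = - 401 \left(23034 + \frac{161}{4}\right) = \left(-401\right) \frac{92297}{4} = - \frac{37011097}{4}$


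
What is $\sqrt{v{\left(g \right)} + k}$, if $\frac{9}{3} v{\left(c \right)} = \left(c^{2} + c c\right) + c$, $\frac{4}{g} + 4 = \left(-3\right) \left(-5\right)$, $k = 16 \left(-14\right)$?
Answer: $\frac{2 i \sqrt{60927}}{33} \approx 14.96 i$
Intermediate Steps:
$k = -224$
$g = \frac{4}{11}$ ($g = \frac{4}{-4 - -15} = \frac{4}{-4 + 15} = \frac{4}{11} \approx 0.36364$)
$v{\left(c \right)} = \frac{c}{3} + \frac{2 c^{2}}{3}$ ($v{\left(c \right)} = \frac{\left(c^{2} + c c\right) + c}{3} = \frac{\left(c^{2} + c^{2}\right) + c}{3} = \frac{2 c^{2} + c}{3} = \frac{c + 2 c^{2}}{3} = \frac{c}{3} + \frac{2 c^{2}}{3}$)
$\sqrt{v{\left(g \right)} + k} = \sqrt{\frac{1}{3} \cdot \frac{4}{11} \left(1 + 2 \cdot \frac{4}{11}\right) - 224} = \sqrt{\frac{1}{3} \cdot \frac{4}{11} \left(1 + \frac{8}{11}\right) - 224} = \sqrt{\frac{1}{3} \cdot \frac{4}{11} \cdot \frac{19}{11} - 224} = \sqrt{\frac{76}{363} - 224} = \sqrt{- \frac{81236}{363}} = \frac{2 i \sqrt{60927}}{33}$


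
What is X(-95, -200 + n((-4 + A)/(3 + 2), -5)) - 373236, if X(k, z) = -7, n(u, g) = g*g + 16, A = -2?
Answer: -373243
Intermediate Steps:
n(u, g) = 16 + g**2 (n(u, g) = g**2 + 16 = 16 + g**2)
X(-95, -200 + n((-4 + A)/(3 + 2), -5)) - 373236 = -7 - 373236 = -373243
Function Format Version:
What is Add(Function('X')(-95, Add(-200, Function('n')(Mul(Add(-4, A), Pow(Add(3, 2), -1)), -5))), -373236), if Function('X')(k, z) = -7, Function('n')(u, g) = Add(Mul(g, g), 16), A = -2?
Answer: -373243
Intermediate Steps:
Function('n')(u, g) = Add(16, Pow(g, 2)) (Function('n')(u, g) = Add(Pow(g, 2), 16) = Add(16, Pow(g, 2)))
Add(Function('X')(-95, Add(-200, Function('n')(Mul(Add(-4, A), Pow(Add(3, 2), -1)), -5))), -373236) = Add(-7, -373236) = -373243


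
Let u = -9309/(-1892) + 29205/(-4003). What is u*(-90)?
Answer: 809636985/3786838 ≈ 213.80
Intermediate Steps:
u = -17991933/7573676 (u = -9309*(-1/1892) + 29205*(-1/4003) = 9309/1892 - 29205/4003 = -17991933/7573676 ≈ -2.3756)
u*(-90) = -17991933/7573676*(-90) = 809636985/3786838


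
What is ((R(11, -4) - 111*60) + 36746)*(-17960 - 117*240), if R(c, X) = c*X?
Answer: -1383133680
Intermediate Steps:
R(c, X) = X*c
((R(11, -4) - 111*60) + 36746)*(-17960 - 117*240) = ((-4*11 - 111*60) + 36746)*(-17960 - 117*240) = ((-44 - 6660) + 36746)*(-17960 - 28080) = (-6704 + 36746)*(-46040) = 30042*(-46040) = -1383133680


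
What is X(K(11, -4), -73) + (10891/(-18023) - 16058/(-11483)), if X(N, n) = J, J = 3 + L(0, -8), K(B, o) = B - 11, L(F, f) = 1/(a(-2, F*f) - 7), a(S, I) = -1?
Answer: 6074852355/1655664872 ≈ 3.6691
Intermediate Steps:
L(F, f) = -1/8 (L(F, f) = 1/(-1 - 7) = 1/(-8) = -1/8)
K(B, o) = -11 + B
J = 23/8 (J = 3 - 1/8 = 23/8 ≈ 2.8750)
X(N, n) = 23/8
X(K(11, -4), -73) + (10891/(-18023) - 16058/(-11483)) = 23/8 + (10891/(-18023) - 16058/(-11483)) = 23/8 + (10891*(-1/18023) - 16058*(-1/11483)) = 23/8 + (-10891/18023 + 16058/11483) = 23/8 + 164351981/206958109 = 6074852355/1655664872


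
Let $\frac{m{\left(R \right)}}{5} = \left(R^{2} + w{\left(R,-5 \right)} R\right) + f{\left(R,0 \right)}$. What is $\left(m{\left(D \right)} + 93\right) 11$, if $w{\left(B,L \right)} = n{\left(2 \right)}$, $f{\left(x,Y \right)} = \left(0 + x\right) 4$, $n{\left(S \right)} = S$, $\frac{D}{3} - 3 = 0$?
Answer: $8448$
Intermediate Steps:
$D = 9$ ($D = 9 + 3 \cdot 0 = 9 + 0 = 9$)
$f{\left(x,Y \right)} = 4 x$ ($f{\left(x,Y \right)} = x 4 = 4 x$)
$w{\left(B,L \right)} = 2$
$m{\left(R \right)} = 5 R^{2} + 30 R$ ($m{\left(R \right)} = 5 \left(\left(R^{2} + 2 R\right) + 4 R\right) = 5 \left(R^{2} + 6 R\right) = 5 R^{2} + 30 R$)
$\left(m{\left(D \right)} + 93\right) 11 = \left(5 \cdot 9 \left(6 + 9\right) + 93\right) 11 = \left(5 \cdot 9 \cdot 15 + 93\right) 11 = \left(675 + 93\right) 11 = 768 \cdot 11 = 8448$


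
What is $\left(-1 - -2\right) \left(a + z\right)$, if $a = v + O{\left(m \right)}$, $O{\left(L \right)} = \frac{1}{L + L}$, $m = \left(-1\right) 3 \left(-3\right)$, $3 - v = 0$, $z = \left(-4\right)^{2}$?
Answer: $\frac{343}{18} \approx 19.056$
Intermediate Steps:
$z = 16$
$v = 3$ ($v = 3 - 0 = 3 + 0 = 3$)
$m = 9$ ($m = \left(-3\right) \left(-3\right) = 9$)
$O{\left(L \right)} = \frac{1}{2 L}$
$a = \frac{55}{18}$ ($a = 3 + \frac{1}{2 \cdot 9} = 3 + \frac{1}{2} \cdot \frac{1}{9} = 3 + \frac{1}{18} = \frac{55}{18} \approx 3.0556$)
$\left(-1 - -2\right) \left(a + z\right) = \left(-1 - -2\right) \left(\frac{55}{18} + 16\right) = \left(-1 + 2\right) \frac{343}{18} = 1 \cdot \frac{343}{18} = \frac{343}{18}$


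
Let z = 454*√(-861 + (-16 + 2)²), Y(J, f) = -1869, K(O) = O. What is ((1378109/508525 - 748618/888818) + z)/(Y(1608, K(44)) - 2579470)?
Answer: -422098558356/583364768493624775 - 454*I*√665/2581339 ≈ -7.2356e-7 - 0.0045355*I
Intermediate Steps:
z = 454*I*√665 (z = 454*√(-861 + (-14)²) = 454*√(-861 + 196) = 454*√(-665) = 454*(I*√665) = 454*I*√665 ≈ 11708.0*I)
((1378109/508525 - 748618/888818) + z)/(Y(1608, K(44)) - 2579470) = ((1378109/508525 - 748618/888818) + 454*I*√665)/(-1869 - 2579470) = ((1378109*(1/508525) - 748618*1/888818) + 454*I*√665)/(-2581339) = ((1378109/508525 - 374309/444409) + 454*I*√665)*(-1/2581339) = (422098558356/225993086725 + 454*I*√665)*(-1/2581339) = -422098558356/583364768493624775 - 454*I*√665/2581339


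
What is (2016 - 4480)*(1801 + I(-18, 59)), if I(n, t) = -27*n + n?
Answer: -5590816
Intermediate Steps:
I(n, t) = -26*n
(2016 - 4480)*(1801 + I(-18, 59)) = (2016 - 4480)*(1801 - 26*(-18)) = -2464*(1801 + 468) = -2464*2269 = -5590816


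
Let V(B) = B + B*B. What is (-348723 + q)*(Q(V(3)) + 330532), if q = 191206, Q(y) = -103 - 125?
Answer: -52028495168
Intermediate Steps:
V(B) = B + B²
Q(y) = -228
(-348723 + q)*(Q(V(3)) + 330532) = (-348723 + 191206)*(-228 + 330532) = -157517*330304 = -52028495168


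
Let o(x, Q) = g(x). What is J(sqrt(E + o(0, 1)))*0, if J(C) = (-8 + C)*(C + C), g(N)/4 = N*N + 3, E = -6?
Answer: 0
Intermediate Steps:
g(N) = 12 + 4*N**2 (g(N) = 4*(N*N + 3) = 4*(N**2 + 3) = 4*(3 + N**2) = 12 + 4*N**2)
o(x, Q) = 12 + 4*x**2
J(C) = 2*C*(-8 + C) (J(C) = (-8 + C)*(2*C) = 2*C*(-8 + C))
J(sqrt(E + o(0, 1)))*0 = (2*sqrt(-6 + (12 + 4*0**2))*(-8 + sqrt(-6 + (12 + 4*0**2))))*0 = (2*sqrt(-6 + (12 + 4*0))*(-8 + sqrt(-6 + (12 + 4*0))))*0 = (2*sqrt(-6 + (12 + 0))*(-8 + sqrt(-6 + (12 + 0))))*0 = (2*sqrt(-6 + 12)*(-8 + sqrt(-6 + 12)))*0 = (2*sqrt(6)*(-8 + sqrt(6)))*0 = 0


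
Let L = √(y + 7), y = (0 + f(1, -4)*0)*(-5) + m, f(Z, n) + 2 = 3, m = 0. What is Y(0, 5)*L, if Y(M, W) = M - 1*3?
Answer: -3*√7 ≈ -7.9373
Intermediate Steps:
f(Z, n) = 1 (f(Z, n) = -2 + 3 = 1)
Y(M, W) = -3 + M (Y(M, W) = M - 3 = -3 + M)
y = 0 (y = (0 + 1*0)*(-5) + 0 = (0 + 0)*(-5) + 0 = 0*(-5) + 0 = 0 + 0 = 0)
L = √7 (L = √(0 + 7) = √7 ≈ 2.6458)
Y(0, 5)*L = (-3 + 0)*√7 = -3*√7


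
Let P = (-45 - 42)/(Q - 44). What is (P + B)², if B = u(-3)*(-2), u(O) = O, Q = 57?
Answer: 81/169 ≈ 0.47929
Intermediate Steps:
P = -87/13 (P = (-45 - 42)/(57 - 44) = -87/13 ≈ -6.6923)
B = 6 (B = -3*(-2) = 6)
(P + B)² = (-87/13 + 6)² = (-9/13)² = 81/169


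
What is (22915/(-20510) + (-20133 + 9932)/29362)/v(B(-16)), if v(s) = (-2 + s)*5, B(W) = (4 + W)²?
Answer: -44102637/21378619010 ≈ -0.0020629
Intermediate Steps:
v(s) = -10 + 5*s
(22915/(-20510) + (-20133 + 9932)/29362)/v(B(-16)) = (22915/(-20510) + (-20133 + 9932)/29362)/(-10 + 5*(4 - 16)²) = (22915*(-1/20510) - 10201*1/29362)/(-10 + 5*(-12)²) = (-4583/4102 - 10201/29362)/(-10 + 5*144) = -44102637/(30110731*(-10 + 720)) = -44102637/30110731/710 = -44102637/30110731*1/710 = -44102637/21378619010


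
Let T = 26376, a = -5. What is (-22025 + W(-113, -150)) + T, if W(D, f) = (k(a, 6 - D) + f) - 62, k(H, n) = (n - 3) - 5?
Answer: 4250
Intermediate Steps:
k(H, n) = -8 + n (k(H, n) = (-3 + n) - 5 = -8 + n)
W(D, f) = -64 + f - D (W(D, f) = ((-8 + (6 - D)) + f) - 62 = ((-2 - D) + f) - 62 = (-2 + f - D) - 62 = -64 + f - D)
(-22025 + W(-113, -150)) + T = (-22025 + (-64 - 150 - 1*(-113))) + 26376 = (-22025 + (-64 - 150 + 113)) + 26376 = (-22025 - 101) + 26376 = -22126 + 26376 = 4250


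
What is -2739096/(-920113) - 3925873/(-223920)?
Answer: 4225585159969/206031702960 ≈ 20.509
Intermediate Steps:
-2739096/(-920113) - 3925873/(-223920) = -2739096*(-1/920113) - 3925873*(-1/223920) = 2739096/920113 + 3925873/223920 = 4225585159969/206031702960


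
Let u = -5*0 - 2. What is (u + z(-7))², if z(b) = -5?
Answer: 49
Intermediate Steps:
u = -2 (u = 0 - 2 = -2)
(u + z(-7))² = (-2 - 5)² = (-7)² = 49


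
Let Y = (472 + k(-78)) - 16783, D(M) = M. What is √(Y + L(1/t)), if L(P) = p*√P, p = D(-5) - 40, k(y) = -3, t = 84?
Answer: √(-3197544 - 210*√21)/14 ≈ 127.75*I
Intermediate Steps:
p = -45 (p = -5 - 40 = -45)
L(P) = -45*√P
Y = -16314 (Y = (472 - 3) - 16783 = 469 - 16783 = -16314)
√(Y + L(1/t)) = √(-16314 - 45*√21/42) = √(-16314 - 15*√21/14)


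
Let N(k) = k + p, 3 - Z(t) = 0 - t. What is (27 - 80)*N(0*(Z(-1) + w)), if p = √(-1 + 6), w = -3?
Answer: -53*√5 ≈ -118.51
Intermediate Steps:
Z(t) = 3 + t (Z(t) = 3 - (0 - t) = 3 - (-1)*t = 3 + t)
p = √5 ≈ 2.2361
N(k) = k + √5
(27 - 80)*N(0*(Z(-1) + w)) = (27 - 80)*(0*((3 - 1) - 3) + √5) = -53*(0*(2 - 3) + √5) = -53*(0*(-1) + √5) = -53*(0 + √5) = -53*√5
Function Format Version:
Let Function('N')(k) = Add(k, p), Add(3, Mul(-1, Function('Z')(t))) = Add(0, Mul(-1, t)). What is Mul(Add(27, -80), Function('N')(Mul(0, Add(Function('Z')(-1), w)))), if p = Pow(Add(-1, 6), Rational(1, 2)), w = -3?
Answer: Mul(-53, Pow(5, Rational(1, 2))) ≈ -118.51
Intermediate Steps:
Function('Z')(t) = Add(3, t) (Function('Z')(t) = Add(3, Mul(-1, Add(0, Mul(-1, t)))) = Add(3, Mul(-1, Mul(-1, t))) = Add(3, t))
p = Pow(5, Rational(1, 2)) ≈ 2.2361
Function('N')(k) = Add(k, Pow(5, Rational(1, 2)))
Mul(Add(27, -80), Function('N')(Mul(0, Add(Function('Z')(-1), w)))) = Mul(Add(27, -80), Add(Mul(0, Add(Add(3, -1), -3)), Pow(5, Rational(1, 2)))) = Mul(-53, Add(Mul(0, Add(2, -3)), Pow(5, Rational(1, 2)))) = Mul(-53, Add(Mul(0, -1), Pow(5, Rational(1, 2)))) = Mul(-53, Add(0, Pow(5, Rational(1, 2)))) = Mul(-53, Pow(5, Rational(1, 2)))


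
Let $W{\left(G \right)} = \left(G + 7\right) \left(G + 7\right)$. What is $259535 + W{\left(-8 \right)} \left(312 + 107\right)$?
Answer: $259954$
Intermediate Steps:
$W{\left(G \right)} = \left(7 + G\right)^{2}$ ($W{\left(G \right)} = \left(7 + G\right) \left(7 + G\right) = \left(7 + G\right)^{2}$)
$259535 + W{\left(-8 \right)} \left(312 + 107\right) = 259535 + \left(7 - 8\right)^{2} \left(312 + 107\right) = 259535 + \left(-1\right)^{2} \cdot 419 = 259535 + 1 \cdot 419 = 259535 + 419 = 259954$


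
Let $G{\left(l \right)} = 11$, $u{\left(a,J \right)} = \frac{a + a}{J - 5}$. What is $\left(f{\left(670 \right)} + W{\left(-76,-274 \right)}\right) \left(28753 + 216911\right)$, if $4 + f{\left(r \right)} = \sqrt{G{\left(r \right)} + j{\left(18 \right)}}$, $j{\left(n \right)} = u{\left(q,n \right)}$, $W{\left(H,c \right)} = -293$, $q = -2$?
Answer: $-72962208 + \frac{245664 \sqrt{1807}}{13} \approx -7.2159 \cdot 10^{7}$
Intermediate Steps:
$u{\left(a,J \right)} = \frac{2 a}{-5 + J}$
$j{\left(n \right)} = - \frac{4}{-5 + n}$ ($j{\left(n \right)} = 2 \left(-2\right) \frac{1}{-5 + n} = - \frac{4}{-5 + n}$)
$f{\left(r \right)} = -4 + \frac{\sqrt{1807}}{13}$ ($f{\left(r \right)} = -4 + \sqrt{11 - \frac{4}{-5 + 18}} = -4 + \sqrt{11 - \frac{4}{13}} = -4 + \sqrt{\frac{139}{13}} = -4 + \frac{\sqrt{1807}}{13}$)
$\left(f{\left(670 \right)} + W{\left(-76,-274 \right)}\right) \left(28753 + 216911\right) = \left(\left(-4 + \frac{\sqrt{1807}}{13}\right) - 293\right) \left(28753 + 216911\right) = \left(-297 + \frac{\sqrt{1807}}{13}\right) 245664 = -72962208 + \frac{245664 \sqrt{1807}}{13}$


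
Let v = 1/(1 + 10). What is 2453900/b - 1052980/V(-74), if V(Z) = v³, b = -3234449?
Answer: -4533133256228520/3234449 ≈ -1.4015e+9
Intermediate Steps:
v = 1/11 ≈ 0.090909
V(Z) = 1/1331 (V(Z) = (1/11)³ = 1/1331)
2453900/b - 1052980/V(-74) = 2453900/(-3234449) - 1052980/1/1331 = 2453900*(-1/3234449) - 1052980*1331 = -2453900/3234449 - 1401516380 = -4533133256228520/3234449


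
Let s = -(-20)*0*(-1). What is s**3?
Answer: 0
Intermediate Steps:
s = 0 (s = -4*0*(-1) = 0*(-1) = 0)
s**3 = 0**3 = 0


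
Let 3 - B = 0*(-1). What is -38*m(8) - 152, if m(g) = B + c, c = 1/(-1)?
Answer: -228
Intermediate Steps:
B = 3 (B = 3 - 0*(-1) = 3 - 1*0 = 3 + 0 = 3)
c = -1
m(g) = 2 (m(g) = 3 - 1 = 2)
-38*m(8) - 152 = -38*2 - 152 = -76 - 152 = -228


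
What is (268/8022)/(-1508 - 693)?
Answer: -134/8828211 ≈ -1.5179e-5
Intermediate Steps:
(268/8022)/(-1508 - 693) = (268*(1/8022))/(-2201) = (134/4011)*(-1/2201) = -134/8828211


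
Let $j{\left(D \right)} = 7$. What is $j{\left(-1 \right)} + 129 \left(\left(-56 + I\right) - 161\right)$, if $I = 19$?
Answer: $-25535$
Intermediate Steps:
$j{\left(-1 \right)} + 129 \left(\left(-56 + I\right) - 161\right) = 7 + 129 \left(\left(-56 + 19\right) - 161\right) = 7 + 129 \left(-37 - 161\right) = 7 + 129 \left(-198\right) = 7 - 25542 = -25535$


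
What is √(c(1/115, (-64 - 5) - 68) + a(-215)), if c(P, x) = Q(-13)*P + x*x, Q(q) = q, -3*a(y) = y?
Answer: √2242496895/345 ≈ 137.26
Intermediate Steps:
a(y) = -y/3
c(P, x) = x² - 13*P (c(P, x) = -13*P + x*x = -13*P + x² = x² - 13*P)
√(c(1/115, (-64 - 5) - 68) + a(-215)) = √((((-64 - 5) - 68)² - 13/115) - ⅓*(-215)) = √(((-69 - 68)² - 13*1/115) + 215/3) = √(((-137)² - 13/115) + 215/3) = √((18769 - 13/115) + 215/3) = √(2158422/115 + 215/3) = √(6499991/345) = √2242496895/345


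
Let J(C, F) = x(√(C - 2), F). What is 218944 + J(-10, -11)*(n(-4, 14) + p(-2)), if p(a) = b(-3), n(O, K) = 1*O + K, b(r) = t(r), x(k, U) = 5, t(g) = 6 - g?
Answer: 219039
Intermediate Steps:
b(r) = 6 - r
J(C, F) = 5
n(O, K) = K + O (n(O, K) = O + K = K + O)
p(a) = 9 (p(a) = 6 - 1*(-3) = 6 + 3 = 9)
218944 + J(-10, -11)*(n(-4, 14) + p(-2)) = 218944 + 5*((14 - 4) + 9) = 218944 + 5*(10 + 9) = 218944 + 5*19 = 218944 + 95 = 219039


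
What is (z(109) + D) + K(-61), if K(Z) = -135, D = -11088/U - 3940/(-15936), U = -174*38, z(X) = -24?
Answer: -344810305/2195184 ≈ -157.08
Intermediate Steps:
U = -6612
D = 4223951/2195184 (D = -11088/(-6612) - 3940/(-15936) = -11088*(-1/6612) - 3940*(-1/15936) = 924/551 + 985/3984 = 4223951/2195184 ≈ 1.9242)
(z(109) + D) + K(-61) = (-24 + 4223951/2195184) - 135 = -48460465/2195184 - 135 = -344810305/2195184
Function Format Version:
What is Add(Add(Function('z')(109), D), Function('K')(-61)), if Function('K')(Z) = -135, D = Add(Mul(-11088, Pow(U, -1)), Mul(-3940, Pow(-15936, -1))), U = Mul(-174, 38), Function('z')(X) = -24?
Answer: Rational(-344810305, 2195184) ≈ -157.08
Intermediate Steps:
U = -6612
D = Rational(4223951, 2195184) (D = Add(Mul(-11088, Pow(-6612, -1)), Mul(-3940, Pow(-15936, -1))) = Add(Mul(-11088, Rational(-1, 6612)), Mul(-3940, Rational(-1, 15936))) = Add(Rational(924, 551), Rational(985, 3984)) = Rational(4223951, 2195184) ≈ 1.9242)
Add(Add(Function('z')(109), D), Function('K')(-61)) = Add(Add(-24, Rational(4223951, 2195184)), -135) = Add(Rational(-48460465, 2195184), -135) = Rational(-344810305, 2195184)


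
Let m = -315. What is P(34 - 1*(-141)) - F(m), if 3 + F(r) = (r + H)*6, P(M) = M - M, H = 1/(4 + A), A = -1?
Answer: 1891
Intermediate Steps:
H = ⅓ (H = 1/(4 - 1) = 1/3 = ⅓ ≈ 0.33333)
P(M) = 0
F(r) = -1 + 6*r (F(r) = -3 + (r + ⅓)*6 = -3 + (⅓ + r)*6 = -3 + (2 + 6*r) = -1 + 6*r)
P(34 - 1*(-141)) - F(m) = 0 - (-1 + 6*(-315)) = 0 - (-1 - 1890) = 0 - 1*(-1891) = 0 + 1891 = 1891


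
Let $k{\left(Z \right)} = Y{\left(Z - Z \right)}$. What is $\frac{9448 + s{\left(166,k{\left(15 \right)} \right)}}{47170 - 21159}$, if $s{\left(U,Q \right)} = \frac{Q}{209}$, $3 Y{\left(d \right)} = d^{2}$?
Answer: $\frac{9448}{26011} \approx 0.36323$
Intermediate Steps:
$Y{\left(d \right)} = \frac{d^{2}}{3}$
$k{\left(Z \right)} = 0$ ($k{\left(Z \right)} = \frac{\left(Z - Z\right)^{2}}{3} = \frac{0^{2}}{3} = \frac{1}{3} \cdot 0 = 0$)
$s{\left(U,Q \right)} = \frac{Q}{209}$ ($s{\left(U,Q \right)} = Q \frac{1}{209} = \frac{Q}{209}$)
$\frac{9448 + s{\left(166,k{\left(15 \right)} \right)}}{47170 - 21159} = \frac{9448 + \frac{1}{209} \cdot 0}{47170 - 21159} = \frac{9448 + 0}{26011} = 9448 \cdot \frac{1}{26011} = \frac{9448}{26011}$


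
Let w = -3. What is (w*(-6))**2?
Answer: 324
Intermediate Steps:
(w*(-6))**2 = (-3*(-6))**2 = 18**2 = 324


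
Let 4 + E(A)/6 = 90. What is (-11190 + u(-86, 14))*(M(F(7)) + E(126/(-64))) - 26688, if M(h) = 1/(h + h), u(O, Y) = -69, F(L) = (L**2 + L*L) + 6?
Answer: -1213968315/208 ≈ -5.8364e+6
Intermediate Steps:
F(L) = 6 + 2*L**2 (F(L) = (L**2 + L**2) + 6 = 2*L**2 + 6 = 6 + 2*L**2)
E(A) = 516 (E(A) = -24 + 6*90 = -24 + 540 = 516)
M(h) = 1/(2*h)
(-11190 + u(-86, 14))*(M(F(7)) + E(126/(-64))) - 26688 = (-11190 - 69)*(1/(2*(6 + 2*7**2)) + 516) - 26688 = -11259*(1/(2*(6 + 2*49)) + 516) - 26688 = -11259*(1/(2*(6 + 98)) + 516) - 26688 = -11259*((1/2)/104 + 516) - 26688 = -11259*((1/2)*(1/104) + 516) - 26688 = -11259*(1/208 + 516) - 26688 = -11259*107329/208 - 26688 = -1208417211/208 - 26688 = -1213968315/208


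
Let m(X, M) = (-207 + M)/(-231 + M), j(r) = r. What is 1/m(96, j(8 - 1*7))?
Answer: 115/103 ≈ 1.1165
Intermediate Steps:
m(X, M) = (-207 + M)/(-231 + M)
1/m(96, j(8 - 1*7)) = 1/((-207 + (8 - 1*7))/(-231 + (8 - 1*7))) = 1/((-207 + (8 - 7))/(-231 + (8 - 7))) = 1/((-207 + 1)/(-231 + 1)) = 1/(-206/(-230)) = 1/(-1/230*(-206)) = 1/(103/115) = 115/103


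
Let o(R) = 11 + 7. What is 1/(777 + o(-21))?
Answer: 1/795 ≈ 0.0012579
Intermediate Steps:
o(R) = 18
1/(777 + o(-21)) = 1/(777 + 18) = 1/795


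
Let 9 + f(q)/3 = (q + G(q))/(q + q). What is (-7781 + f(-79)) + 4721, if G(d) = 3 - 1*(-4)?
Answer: -243765/79 ≈ -3085.6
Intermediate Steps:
G(d) = 7 (G(d) = 3 + 4 = 7)
f(q) = -27 + 3*(7 + q)/(2*q) (f(q) = -27 + 3*((q + 7)/(q + q)) = -27 + 3*((7 + q)/((2*q))) = -27 + 3*((7 + q)*(1/(2*q))) = -27 + 3*((7 + q)/(2*q)) = -27 + 3*(7 + q)/(2*q))
(-7781 + f(-79)) + 4721 = (-7781 + (3/2)*(7 - 17*(-79))/(-79)) + 4721 = (-7781 + (3/2)*(-1/79)*(7 + 1343)) + 4721 = (-7781 + (3/2)*(-1/79)*1350) + 4721 = (-7781 - 2025/79) + 4721 = -616724/79 + 4721 = -243765/79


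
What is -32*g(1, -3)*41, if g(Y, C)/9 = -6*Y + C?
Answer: 106272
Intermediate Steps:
g(Y, C) = -54*Y + 9*C (g(Y, C) = 9*(-6*Y + C) = 9*(C - 6*Y) = -54*Y + 9*C)
-32*g(1, -3)*41 = -32*(-54*1 + 9*(-3))*41 = -32*(-54 - 27)*41 = -32*(-81)*41 = 2592*41 = 106272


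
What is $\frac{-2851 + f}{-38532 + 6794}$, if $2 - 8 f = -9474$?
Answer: $\frac{3333}{63476} \approx 0.052508$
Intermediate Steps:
$f = \frac{2369}{2}$ ($f = \frac{1}{4} - - \frac{4737}{4} = \frac{1}{4} + \frac{4737}{4} = \frac{2369}{2} \approx 1184.5$)
$\frac{-2851 + f}{-38532 + 6794} = \frac{-2851 + \frac{2369}{2}}{-38532 + 6794} = - \frac{3333}{2 \left(-31738\right)} = \left(- \frac{3333}{2}\right) \left(- \frac{1}{31738}\right) = \frac{3333}{63476}$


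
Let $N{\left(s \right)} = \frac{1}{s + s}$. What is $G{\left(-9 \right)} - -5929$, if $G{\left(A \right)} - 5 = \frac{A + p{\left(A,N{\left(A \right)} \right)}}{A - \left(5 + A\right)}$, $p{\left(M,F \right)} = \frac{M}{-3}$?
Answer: $\frac{29676}{5} \approx 5935.2$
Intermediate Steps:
$N{\left(s \right)} = \frac{1}{2 s}$
$p{\left(M,F \right)} = - \frac{M}{3}$ ($p{\left(M,F \right)} = M \left(- \frac{1}{3}\right) = - \frac{M}{3}$)
$G{\left(A \right)} = 5 - \frac{2 A}{15}$ ($G{\left(A \right)} = 5 + \frac{A - \frac{A}{3}}{A - \left(5 + A\right)} = 5 + \frac{\frac{2}{3} A}{-5} = 5 + \frac{2 A}{3} \left(- \frac{1}{5}\right) = 5 - \frac{2 A}{15}$)
$G{\left(-9 \right)} - -5929 = \left(5 - - \frac{6}{5}\right) - -5929 = \left(5 + \frac{6}{5}\right) + 5929 = \frac{31}{5} + 5929 = \frac{29676}{5}$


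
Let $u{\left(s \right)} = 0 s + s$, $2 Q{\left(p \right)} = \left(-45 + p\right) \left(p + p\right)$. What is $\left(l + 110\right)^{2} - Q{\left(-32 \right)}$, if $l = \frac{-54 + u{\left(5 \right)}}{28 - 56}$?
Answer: $\frac{160385}{16} \approx 10024.0$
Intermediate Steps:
$Q{\left(p \right)} = p \left(-45 + p\right)$ ($Q{\left(p \right)} = \frac{\left(-45 + p\right) \left(p + p\right)}{2} = \frac{\left(-45 + p\right) 2 p}{2} = \frac{2 p \left(-45 + p\right)}{2} = p \left(-45 + p\right)$)
$u{\left(s \right)} = s$ ($u{\left(s \right)} = 0 + s = s$)
$l = \frac{7}{4}$ ($l = \frac{-54 + 5}{28 - 56} = - \frac{49}{-28} = \left(-49\right) \left(- \frac{1}{28}\right) = \frac{7}{4} \approx 1.75$)
$\left(l + 110\right)^{2} - Q{\left(-32 \right)} = \left(\frac{7}{4} + 110\right)^{2} - - 32 \left(-45 - 32\right) = \left(\frac{447}{4}\right)^{2} - \left(-32\right) \left(-77\right) = \frac{199809}{16} - 2464 = \frac{160385}{16}$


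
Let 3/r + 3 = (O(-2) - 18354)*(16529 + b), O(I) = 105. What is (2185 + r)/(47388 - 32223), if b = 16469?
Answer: 438588134474/3044022452775 ≈ 0.14408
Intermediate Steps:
r = -1/200726835 (r = 3/(-3 + (105 - 18354)*(16529 + 16469)) = 3/(-3 - 18249*32998) = 3/(-3 - 602180502) = 3/(-602180505) = 3*(-1/602180505) = -1/200726835 ≈ -4.9819e-9)
(2185 + r)/(47388 - 32223) = (2185 - 1/200726835)/(47388 - 32223) = (438588134474/200726835)/15165 = (438588134474/200726835)*(1/15165) = 438588134474/3044022452775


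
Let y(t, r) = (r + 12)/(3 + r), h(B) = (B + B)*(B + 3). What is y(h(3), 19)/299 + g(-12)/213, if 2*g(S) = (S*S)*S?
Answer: -1892263/467038 ≈ -4.0516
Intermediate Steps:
h(B) = 2*B*(3 + B) (h(B) = (2*B)*(3 + B) = 2*B*(3 + B))
g(S) = S³/2 (g(S) = ((S*S)*S)/2 = (S²*S)/2 = S³/2)
y(t, r) = (12 + r)/(3 + r)
y(h(3), 19)/299 + g(-12)/213 = ((12 + 19)/(3 + 19))/299 + ((½)*(-12)³)/213 = (31/22)*(1/299) + ((½)*(-1728))*(1/213) = ((1/22)*31)*(1/299) - 864*1/213 = (31/22)*(1/299) - 288/71 = 31/6578 - 288/71 = -1892263/467038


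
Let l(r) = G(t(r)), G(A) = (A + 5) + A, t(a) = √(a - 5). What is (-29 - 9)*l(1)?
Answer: -190 - 152*I ≈ -190.0 - 152.0*I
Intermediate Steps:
t(a) = √(-5 + a)
G(A) = 5 + 2*A (G(A) = (5 + A) + A = 5 + 2*A)
l(r) = 5 + 2*√(-5 + r)
(-29 - 9)*l(1) = (-29 - 9)*(5 + 2*√(-5 + 1)) = -38*(5 + 2*√(-4)) = -38*(5 + 2*(2*I)) = -38*(5 + 4*I) = -190 - 152*I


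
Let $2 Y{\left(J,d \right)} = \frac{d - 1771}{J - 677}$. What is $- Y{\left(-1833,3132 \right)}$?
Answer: $\frac{1361}{5020} \approx 0.27112$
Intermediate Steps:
$Y{\left(J,d \right)} = \frac{-1771 + d}{2 \left(-677 + J\right)}$ ($Y{\left(J,d \right)} = \frac{\left(d - 1771\right) \frac{1}{J - 677}}{2} = \frac{\left(-1771 + d\right) \frac{1}{-677 + J}}{2} = \frac{\frac{1}{-677 + J} \left(-1771 + d\right)}{2} = \frac{-1771 + d}{2 \left(-677 + J\right)}$)
$- Y{\left(-1833,3132 \right)} = - \frac{-1771 + 3132}{2 \left(-677 - 1833\right)} = - \frac{1361}{2 \left(-2510\right)} = - \frac{\left(-1\right) 1361}{2 \cdot 2510} = \left(-1\right) \left(- \frac{1361}{5020}\right) = \frac{1361}{5020}$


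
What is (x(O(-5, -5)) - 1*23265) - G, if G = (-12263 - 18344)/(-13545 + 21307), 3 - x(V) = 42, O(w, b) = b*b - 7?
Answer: -180855041/7762 ≈ -23300.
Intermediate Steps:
O(w, b) = -7 + b² (O(w, b) = b² - 7 = -7 + b²)
x(V) = -39 (x(V) = 3 - 1*42 = 3 - 42 = -39)
G = -30607/7762 ≈ -3.9432
(x(O(-5, -5)) - 1*23265) - G = (-39 - 1*23265) - 1*(-30607/7762) = (-39 - 23265) + 30607/7762 = -23304 + 30607/7762 = -180855041/7762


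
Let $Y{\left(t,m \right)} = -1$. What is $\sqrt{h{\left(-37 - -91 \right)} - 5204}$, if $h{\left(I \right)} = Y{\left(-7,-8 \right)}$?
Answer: $i \sqrt{5205} \approx 72.146 i$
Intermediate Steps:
$h{\left(I \right)} = -1$
$\sqrt{h{\left(-37 - -91 \right)} - 5204} = \sqrt{-1 - 5204} = \sqrt{-5205} = i \sqrt{5205}$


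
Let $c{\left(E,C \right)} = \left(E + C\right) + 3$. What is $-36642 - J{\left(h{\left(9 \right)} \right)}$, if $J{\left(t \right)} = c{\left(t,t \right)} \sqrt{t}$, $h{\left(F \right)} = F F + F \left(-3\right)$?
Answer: $-36642 - 333 \sqrt{6} \approx -37458.0$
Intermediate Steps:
$c{\left(E,C \right)} = 3 + C + E$ ($c{\left(E,C \right)} = \left(C + E\right) + 3 = 3 + C + E$)
$h{\left(F \right)} = F^{2} - 3 F$
$J{\left(t \right)} = \sqrt{t} \left(3 + 2 t\right)$ ($J{\left(t \right)} = \left(3 + t + t\right) \sqrt{t} = \left(3 + 2 t\right) \sqrt{t} = \sqrt{t} \left(3 + 2 t\right)$)
$-36642 - J{\left(h{\left(9 \right)} \right)} = -36642 - \sqrt{9 \left(-3 + 9\right)} \left(3 + 2 \cdot 9 \left(-3 + 9\right)\right) = -36642 - \sqrt{9 \cdot 6} \left(3 + 2 \cdot 9 \cdot 6\right) = -36642 - \sqrt{54} \left(3 + 2 \cdot 54\right) = -36642 - 3 \sqrt{6} \left(3 + 108\right) = -36642 - 3 \sqrt{6} \cdot 111 = -36642 - 333 \sqrt{6}$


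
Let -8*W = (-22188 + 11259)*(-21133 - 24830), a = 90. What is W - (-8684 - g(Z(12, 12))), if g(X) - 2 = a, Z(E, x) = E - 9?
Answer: -502259419/8 ≈ -6.2782e+7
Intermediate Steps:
Z(E, x) = -9 + E
g(X) = 92 (g(X) = 2 + 90 = 92)
W = -502329627/8 (W = -(-22188 + 11259)*(-21133 - 24830)/8 = -(-10929)*(-45963)/8 = -1/8*502329627 = -502329627/8 ≈ -6.2791e+7)
W - (-8684 - g(Z(12, 12))) = -502329627/8 - (-8684 - 1*92) = -502329627/8 - (-8684 - 92) = -502329627/8 - 1*(-8776) = -502329627/8 + 8776 = -502259419/8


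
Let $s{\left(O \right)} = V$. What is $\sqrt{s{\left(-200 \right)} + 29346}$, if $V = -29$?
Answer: $\sqrt{29317} \approx 171.22$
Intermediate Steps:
$s{\left(O \right)} = -29$
$\sqrt{s{\left(-200 \right)} + 29346} = \sqrt{-29 + 29346} = \sqrt{29317}$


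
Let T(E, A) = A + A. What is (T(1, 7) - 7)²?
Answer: 49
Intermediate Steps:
T(E, A) = 2*A
(T(1, 7) - 7)² = (2*7 - 7)² = (14 - 7)² = 7² = 49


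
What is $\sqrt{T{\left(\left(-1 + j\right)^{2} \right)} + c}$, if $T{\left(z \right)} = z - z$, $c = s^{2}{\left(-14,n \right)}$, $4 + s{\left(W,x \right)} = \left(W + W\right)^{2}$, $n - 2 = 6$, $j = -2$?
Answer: $780$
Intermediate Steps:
$n = 8$ ($n = 2 + 6 = 8$)
$s{\left(W,x \right)} = -4 + 4 W^{2}$ ($s{\left(W,x \right)} = -4 + \left(W + W\right)^{2} = -4 + \left(2 W\right)^{2} = -4 + 4 W^{2}$)
$c = 608400$ ($c = \left(-4 + 4 \left(-14\right)^{2}\right)^{2} = \left(-4 + 4 \cdot 196\right)^{2} = \left(-4 + 784\right)^{2} = 780^{2} = 608400$)
$T{\left(z \right)} = 0$
$\sqrt{T{\left(\left(-1 + j\right)^{2} \right)} + c} = \sqrt{0 + 608400} = \sqrt{608400} = 780$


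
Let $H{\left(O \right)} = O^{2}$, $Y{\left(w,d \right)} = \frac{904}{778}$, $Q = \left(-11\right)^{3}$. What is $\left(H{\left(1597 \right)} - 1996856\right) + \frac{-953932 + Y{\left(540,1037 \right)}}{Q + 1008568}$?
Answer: $\frac{216890104451633}{391815193} \approx 5.5355 \cdot 10^{5}$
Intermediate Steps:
$Q = -1331$
$Y{\left(w,d \right)} = \frac{452}{389}$ ($Y{\left(w,d \right)} = 904 \cdot \frac{1}{778} = \frac{452}{389}$)
$\left(H{\left(1597 \right)} - 1996856\right) + \frac{-953932 + Y{\left(540,1037 \right)}}{Q + 1008568} = \left(1597^{2} - 1996856\right) + \frac{-953932 + \frac{452}{389}}{-1331 + 1008568} = \left(2550409 - 1996856\right) - \frac{371079096}{389 \cdot 1007237} = 553553 - \frac{371079096}{391815193} = \frac{216890104451633}{391815193}$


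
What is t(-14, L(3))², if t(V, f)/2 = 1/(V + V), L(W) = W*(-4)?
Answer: 1/196 ≈ 0.0051020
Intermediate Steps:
L(W) = -4*W
t(V, f) = 1/V (t(V, f) = 2/(V + V) = 2/((2*V)) = 2*(1/(2*V)) = 1/V)
t(-14, L(3))² = (1/(-14))² = (-1/14)² = 1/196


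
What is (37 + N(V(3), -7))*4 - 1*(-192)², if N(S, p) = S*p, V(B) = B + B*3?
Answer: -37052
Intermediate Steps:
V(B) = 4*B (V(B) = B + 3*B = 4*B)
(37 + N(V(3), -7))*4 - 1*(-192)² = (37 + (4*3)*(-7))*4 - 1*(-192)² = (37 + 12*(-7))*4 - 1*36864 = (37 - 84)*4 - 36864 = -47*4 - 36864 = -188 - 36864 = -37052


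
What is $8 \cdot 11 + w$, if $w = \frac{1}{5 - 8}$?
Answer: $\frac{263}{3} \approx 87.667$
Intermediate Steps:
$w = - \frac{1}{3}$ ($w = \frac{1}{-3} = - \frac{1}{3} \approx -0.33333$)
$8 \cdot 11 + w = 8 \cdot 11 - \frac{1}{3} = 88 - \frac{1}{3} = \frac{263}{3}$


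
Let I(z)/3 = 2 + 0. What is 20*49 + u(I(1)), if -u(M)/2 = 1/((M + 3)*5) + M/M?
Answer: 44008/45 ≈ 977.96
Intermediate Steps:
I(z) = 6 (I(z) = 3*(2 + 0) = 3*2 = 6)
u(M) = -2 - 2/(5*(3 + M)) (u(M) = -2*(1/((M + 3)*5) + M/M) = -2*((⅕)/(3 + M) + 1) = -2*(1/(5*(3 + M)) + 1) = -2*(1 + 1/(5*(3 + M))) = -2 - 2/(5*(3 + M)))
20*49 + u(I(1)) = 20*49 + 2*(-16 - 5*6)/(5*(3 + 6)) = 980 + (⅖)*(-16 - 30)/9 = 980 + (⅖)*(⅑)*(-46) = 980 - 92/45 = 44008/45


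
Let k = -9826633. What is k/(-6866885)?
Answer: 9826633/6866885 ≈ 1.4310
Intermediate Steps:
k/(-6866885) = -9826633/(-6866885) = -9826633*(-1/6866885) = 9826633/6866885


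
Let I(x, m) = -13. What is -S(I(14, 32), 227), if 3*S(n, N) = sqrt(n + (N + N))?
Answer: -7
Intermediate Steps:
S(n, N) = sqrt(n + 2*N)/3 (S(n, N) = sqrt(n + (N + N))/3 = sqrt(n + 2*N)/3)
-S(I(14, 32), 227) = -sqrt(-13 + 2*227)/3 = -sqrt(-13 + 454)/3 = -sqrt(441)/3 = -21/3 = -1*7 = -7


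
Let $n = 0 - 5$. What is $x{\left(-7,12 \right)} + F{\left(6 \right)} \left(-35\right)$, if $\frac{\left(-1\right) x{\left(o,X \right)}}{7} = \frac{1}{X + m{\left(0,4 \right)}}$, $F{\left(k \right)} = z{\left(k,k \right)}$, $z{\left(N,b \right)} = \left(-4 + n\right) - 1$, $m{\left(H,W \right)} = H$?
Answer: $\frac{4193}{12} \approx 349.42$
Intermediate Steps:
$n = -5$
$z{\left(N,b \right)} = -10$ ($z{\left(N,b \right)} = \left(-4 - 5\right) - 1 = -9 - 1 = -10$)
$F{\left(k \right)} = -10$
$x{\left(o,X \right)} = - \frac{7}{X}$ ($x{\left(o,X \right)} = - \frac{7}{X + 0} = - \frac{7}{X}$)
$x{\left(-7,12 \right)} + F{\left(6 \right)} \left(-35\right) = - \frac{7}{12} - -350 = \left(-7\right) \frac{1}{12} + 350 = - \frac{7}{12} + 350 = \frac{4193}{12}$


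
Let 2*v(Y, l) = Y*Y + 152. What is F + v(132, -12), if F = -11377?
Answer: -2589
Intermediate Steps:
v(Y, l) = 76 + Y²/2 (v(Y, l) = (Y*Y + 152)/2 = (Y² + 152)/2 = (152 + Y²)/2 = 76 + Y²/2)
F + v(132, -12) = -11377 + (76 + (½)*132²) = -11377 + (76 + (½)*17424) = -11377 + (76 + 8712) = -11377 + 8788 = -2589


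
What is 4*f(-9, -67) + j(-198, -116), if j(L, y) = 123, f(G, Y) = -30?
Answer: 3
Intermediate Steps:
4*f(-9, -67) + j(-198, -116) = 4*(-30) + 123 = -120 + 123 = 3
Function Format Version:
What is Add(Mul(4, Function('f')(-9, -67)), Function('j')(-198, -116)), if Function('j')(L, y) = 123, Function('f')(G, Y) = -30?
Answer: 3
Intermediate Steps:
Add(Mul(4, Function('f')(-9, -67)), Function('j')(-198, -116)) = Add(Mul(4, -30), 123) = Add(-120, 123) = 3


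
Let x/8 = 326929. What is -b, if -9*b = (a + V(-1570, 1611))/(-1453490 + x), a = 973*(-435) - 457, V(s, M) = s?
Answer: -212641/5228739 ≈ -0.040668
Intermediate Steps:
a = -423712 (a = -423255 - 457 = -423712)
x = 2615432 (x = 8*326929 = 2615432)
b = 212641/5228739 (b = -(-423712 - 1570)/(9*(-1453490 + 2615432)) = -(-425282)/(9*1161942) = -⅑*(-212641/580971) = 212641/5228739 ≈ 0.040668)
-b = -1*212641/5228739 = -212641/5228739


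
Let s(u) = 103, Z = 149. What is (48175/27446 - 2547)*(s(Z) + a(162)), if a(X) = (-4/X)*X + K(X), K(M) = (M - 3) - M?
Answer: -3353125776/13723 ≈ -2.4434e+5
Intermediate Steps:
K(M) = -3 (K(M) = (-3 + M) - M = -3)
a(X) = -7 (a(X) = (-4/X)*X - 3 = -4 - 3 = -7)
(48175/27446 - 2547)*(s(Z) + a(162)) = (48175/27446 - 2547)*(103 - 7) = (48175*(1/27446) - 2547)*96 = (48175/27446 - 2547)*96 = -69856787/27446*96 = -3353125776/13723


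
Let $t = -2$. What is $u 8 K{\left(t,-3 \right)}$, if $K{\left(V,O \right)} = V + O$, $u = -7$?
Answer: $280$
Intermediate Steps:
$K{\left(V,O \right)} = O + V$
$u 8 K{\left(t,-3 \right)} = \left(-7\right) 8 \left(-3 - 2\right) = \left(-56\right) \left(-5\right) = 280$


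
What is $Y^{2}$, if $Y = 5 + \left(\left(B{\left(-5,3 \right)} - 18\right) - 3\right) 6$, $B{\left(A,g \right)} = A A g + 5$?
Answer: $128881$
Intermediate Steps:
$B{\left(A,g \right)} = 5 + g A^{2}$ ($B{\left(A,g \right)} = A^{2} g + 5 = g A^{2} + 5 = 5 + g A^{2}$)
$Y = 359$ ($Y = 5 + \left(\left(\left(5 + 3 \left(-5\right)^{2}\right) - 18\right) - 3\right) 6 = 5 + \left(\left(\left(5 + 3 \cdot 25\right) - 18\right) - 3\right) 6 = 5 + \left(\left(\left(5 + 75\right) - 18\right) - 3\right) 6 = 5 + \left(\left(80 - 18\right) - 3\right) 6 = 5 + \left(62 - 3\right) 6 = 5 + 59 \cdot 6 = 5 + 354 = 359$)
$Y^{2} = 359^{2} = 128881$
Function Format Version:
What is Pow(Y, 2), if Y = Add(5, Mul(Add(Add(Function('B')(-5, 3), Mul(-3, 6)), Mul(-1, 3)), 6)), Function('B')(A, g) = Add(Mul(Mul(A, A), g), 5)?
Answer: 128881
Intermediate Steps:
Function('B')(A, g) = Add(5, Mul(g, Pow(A, 2))) (Function('B')(A, g) = Add(Mul(Pow(A, 2), g), 5) = Add(Mul(g, Pow(A, 2)), 5) = Add(5, Mul(g, Pow(A, 2))))
Y = 359 (Y = Add(5, Mul(Add(Add(Add(5, Mul(3, Pow(-5, 2))), Mul(-3, 6)), Mul(-1, 3)), 6)) = Add(5, Mul(Add(Add(Add(5, Mul(3, 25)), -18), -3), 6)) = Add(5, Mul(Add(Add(Add(5, 75), -18), -3), 6)) = Add(5, Mul(Add(Add(80, -18), -3), 6)) = Add(5, Mul(Add(62, -3), 6)) = Add(5, Mul(59, 6)) = Add(5, 354) = 359)
Pow(Y, 2) = Pow(359, 2) = 128881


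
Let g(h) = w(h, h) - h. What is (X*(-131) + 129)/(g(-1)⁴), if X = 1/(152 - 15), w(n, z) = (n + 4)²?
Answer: 8771/685000 ≈ 0.012804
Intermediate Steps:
w(n, z) = (4 + n)²
g(h) = (4 + h)² - h
X = 1/137 ≈ 0.0072993
(X*(-131) + 129)/(g(-1)⁴) = ((1/137)*(-131) + 129)/(((4 - 1)² - 1*(-1))⁴) = (-131/137 + 129)/((3² + 1)⁴) = 17542/(137*((9 + 1)⁴)) = 17542/(137*(10⁴)) = (17542/137)/10000 = (17542/137)*(1/10000) = 8771/685000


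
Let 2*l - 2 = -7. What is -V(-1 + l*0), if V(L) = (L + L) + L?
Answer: 3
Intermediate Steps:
l = -5/2 (l = 1 + (½)*(-7) = 1 - 7/2 = -5/2 ≈ -2.5000)
V(L) = 3*L (V(L) = 2*L + L = 3*L)
-V(-1 + l*0) = -3*(-1 - 5/2*0) = -3*(-1 + 0) = -3*(-1) = -1*(-3) = 3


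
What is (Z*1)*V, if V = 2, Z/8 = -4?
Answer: -64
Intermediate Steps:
Z = -32 (Z = 8*(-4) = -32)
(Z*1)*V = -32*1*2 = -32*2 = -64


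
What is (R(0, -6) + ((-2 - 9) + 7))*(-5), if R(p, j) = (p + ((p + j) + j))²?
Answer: -700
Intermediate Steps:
R(p, j) = (2*j + 2*p)² (R(p, j) = (p + ((j + p) + j))² = (p + (p + 2*j))² = (2*j + 2*p)²)
(R(0, -6) + ((-2 - 9) + 7))*(-5) = (4*(-6 + 0)² + ((-2 - 9) + 7))*(-5) = (4*(-6)² + (-11 + 7))*(-5) = (4*36 - 4)*(-5) = (144 - 4)*(-5) = 140*(-5) = -700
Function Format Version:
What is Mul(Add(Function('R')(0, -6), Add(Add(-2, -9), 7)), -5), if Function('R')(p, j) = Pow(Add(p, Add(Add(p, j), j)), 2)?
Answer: -700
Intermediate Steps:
Function('R')(p, j) = Pow(Add(Mul(2, j), Mul(2, p)), 2) (Function('R')(p, j) = Pow(Add(p, Add(Add(j, p), j)), 2) = Pow(Add(p, Add(p, Mul(2, j))), 2) = Pow(Add(Mul(2, j), Mul(2, p)), 2))
Mul(Add(Function('R')(0, -6), Add(Add(-2, -9), 7)), -5) = Mul(Add(Mul(4, Pow(Add(-6, 0), 2)), Add(Add(-2, -9), 7)), -5) = Mul(Add(Mul(4, Pow(-6, 2)), Add(-11, 7)), -5) = Mul(Add(Mul(4, 36), -4), -5) = Mul(Add(144, -4), -5) = Mul(140, -5) = -700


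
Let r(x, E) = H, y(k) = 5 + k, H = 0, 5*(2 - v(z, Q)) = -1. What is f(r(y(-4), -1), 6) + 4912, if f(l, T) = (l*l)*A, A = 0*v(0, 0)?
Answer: 4912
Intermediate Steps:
v(z, Q) = 11/5 (v(z, Q) = 2 - ⅕*(-1) = 2 + ⅕ = 11/5)
A = 0 (A = 0*(11/5) = 0)
r(x, E) = 0
f(l, T) = 0 (f(l, T) = (l*l)*0 = l²*0 = 0)
f(r(y(-4), -1), 6) + 4912 = 0 + 4912 = 4912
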